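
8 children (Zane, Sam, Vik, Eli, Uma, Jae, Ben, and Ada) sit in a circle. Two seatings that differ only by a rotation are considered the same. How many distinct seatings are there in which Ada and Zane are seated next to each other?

Treat {Ada, Zane} as one unit (2 internal orders) and seat the resulting 7 units around the table: (6)! circular arrangements.
So 2 × (6)! = 2 × 720 = 1440.

1440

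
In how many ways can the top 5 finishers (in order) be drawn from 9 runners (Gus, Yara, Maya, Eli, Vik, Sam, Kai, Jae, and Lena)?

15120

This is an ordered selection of 5 from 9: P(9,5).
That gives 9 × 8 × 7 × 6 × 5 = 15120.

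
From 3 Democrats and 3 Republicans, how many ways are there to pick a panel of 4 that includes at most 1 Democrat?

Split by how many Democrats are chosen (0 through 1).
Sum: C(3,0)·C(3,4) + C(3,1)·C(3,3) = 0 + 3 = 3.

3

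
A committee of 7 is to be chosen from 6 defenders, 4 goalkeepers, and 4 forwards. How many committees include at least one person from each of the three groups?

With no constraint there are C(14,7) = 3432 possible selections.
Subtract selections that omit an entire group: no defenders → C(8,7) = 8; no goalkeepers → C(10,7) = 120; no forwards → C(10,7) = 120.
Add back selections omitting two groups (i.e. drawn from a single group): C(6,7) + C(4,7) + C(4,7) = 0.
By inclusion–exclusion: 3432 − 248 + 0 = 3184.

3184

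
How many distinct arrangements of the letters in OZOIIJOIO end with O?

1120

Fix O in the last position and arrange the remaining 8 letters.
Those 8 letters have I appearing 3 times and O appearing 3 times, giving (8)!/(3!·3!) = 1120.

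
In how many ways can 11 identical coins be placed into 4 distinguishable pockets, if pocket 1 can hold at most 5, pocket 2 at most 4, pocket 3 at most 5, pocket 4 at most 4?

92

Ignoring the caps, the number of non-negative solutions to x_1+…+x_4 = 11 is C(14,3) = 364.
Subtract solutions that violate a single cap (substitute x_i' = x_i − (cap_i+1)): x_1 ≥ 6 gives C(8,3) = 56; x_2 ≥ 5 gives C(9,3) = 84; x_3 ≥ 6 gives C(8,3) = 56; x_4 ≥ 5 gives C(9,3) = 84. Together 280.
Add back pairs where two caps are both exceeded: 1 + 0 + 1 + 1 + 4 + 1 = 8.
By inclusion–exclusion the count is 364 − 280 + 8 = 92.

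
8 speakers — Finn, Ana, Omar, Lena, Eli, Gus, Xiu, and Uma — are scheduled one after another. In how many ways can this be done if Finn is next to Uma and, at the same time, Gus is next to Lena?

Treat {Finn,Uma} as one block (2 orders) and {Gus,Lena} as another (2 orders).
That leaves 6 units to arrange: 2 × 2 × 6! = 4 × 720 = 2880.

2880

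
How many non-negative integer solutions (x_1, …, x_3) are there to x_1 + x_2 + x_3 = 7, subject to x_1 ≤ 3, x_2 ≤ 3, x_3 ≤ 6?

15

By stars and bars, unrestricted non-negative solutions to x_1+…+x_3 = 7 number C(7+2,2) = 36.
Subtract solutions that violate a single cap (substitute x_i' = x_i − (cap_i+1)): x_1 ≥ 4 gives C(5,2) = 10; x_2 ≥ 4 gives C(5,2) = 10; x_3 ≥ 7 gives C(2,2) = 1. Together 21.
No two caps can be exceeded simultaneously, so the pair terms are all 0.
By inclusion–exclusion the count is 36 − 21 + 0 = 15.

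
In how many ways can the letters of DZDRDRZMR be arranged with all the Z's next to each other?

1120

Treat the 2 copies of Z as a single block. The multiset to arrange is then {ZZ, D, D, D, M, R, R, R}, 8 items in all.
That gives (8)!/(3!·3!) = 1120 arrangements.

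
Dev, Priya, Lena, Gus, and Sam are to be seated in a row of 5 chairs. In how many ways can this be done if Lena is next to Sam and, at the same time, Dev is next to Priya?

24

Treat {Lena,Sam} as one block (2 orders) and {Dev,Priya} as another (2 orders).
That leaves 3 units to arrange: 2 × 2 × 3! = 4 × 6 = 24.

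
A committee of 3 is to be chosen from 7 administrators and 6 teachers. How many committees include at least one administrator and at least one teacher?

Total 3-person selections from all 13: C(13,3) = 286.
Selections missing a whole group: no administrators → C(6,3) = 20; no teachers → C(7,3) = 35.
Both groups omitted at once is impossible, so 286 − 55 = 231.

231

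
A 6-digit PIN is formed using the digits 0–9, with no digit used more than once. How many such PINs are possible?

151200

With no repetition, fill the 6 digits in order: 10 choices, then 9, down to 5.
That product is 10 × 9 × 8 × 7 × 6 × 5 = 151200.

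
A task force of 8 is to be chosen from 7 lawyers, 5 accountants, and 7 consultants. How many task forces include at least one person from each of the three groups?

With no constraint there are C(19,8) = 75582 possible selections.
Subtract selections that omit an entire group: no lawyers → C(12,8) = 495; no accountants → C(14,8) = 3003; no consultants → C(12,8) = 495.
Add back selections omitting two groups (i.e. drawn from a single group): C(7,8) + C(5,8) + C(7,8) = 0.
By inclusion–exclusion: 75582 − 3993 + 0 = 71589.

71589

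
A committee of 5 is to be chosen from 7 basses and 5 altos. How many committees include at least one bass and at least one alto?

Total 5-person selections from all 12: C(12,5) = 792.
Selections missing a whole group: no basses → C(5,5) = 1; no altos → C(7,5) = 21.
Both groups omitted at once is impossible, so 792 − 22 = 770.

770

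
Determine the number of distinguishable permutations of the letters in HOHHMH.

30

Letter multiplicities in HOHHMH: H×4, M×1, O×1.
The number of distinct arrangements is 6!/(4!) = 720/24 = 30.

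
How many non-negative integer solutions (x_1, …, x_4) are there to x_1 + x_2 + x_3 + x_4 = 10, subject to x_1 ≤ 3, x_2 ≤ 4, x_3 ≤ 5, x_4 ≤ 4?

65

Ignoring the caps, the number of non-negative solutions to x_1+…+x_4 = 10 is C(13,3) = 286.
Subtract solutions that violate a single cap (substitute x_i' = x_i − (cap_i+1)): x_1 ≥ 4 gives C(9,3) = 84; x_2 ≥ 5 gives C(8,3) = 56; x_3 ≥ 6 gives C(7,3) = 35; x_4 ≥ 5 gives C(8,3) = 56. Together 231.
Add back pairs where two caps are both exceeded: 4 + 1 + 4 + 0 + 1 + 0 = 10.
By inclusion–exclusion the count is 286 − 231 + 10 = 65.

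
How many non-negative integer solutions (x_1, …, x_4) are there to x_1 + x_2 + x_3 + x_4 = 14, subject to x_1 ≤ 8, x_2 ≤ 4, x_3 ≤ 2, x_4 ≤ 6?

60

Without the upper bounds there are C(17,3) = 680 ways to split 14 among 4 variables.
Subtract solutions that violate a single cap (substitute x_i' = x_i − (cap_i+1)): x_1 ≥ 9 gives C(8,3) = 56; x_2 ≥ 5 gives C(12,3) = 220; x_3 ≥ 3 gives C(14,3) = 364; x_4 ≥ 7 gives C(10,3) = 120. Together 760.
Add back pairs where two caps are both exceeded: 1 + 10 + 0 + 84 + 10 + 35 = 140.
By inclusion–exclusion the count is 680 − 760 + 140 = 60.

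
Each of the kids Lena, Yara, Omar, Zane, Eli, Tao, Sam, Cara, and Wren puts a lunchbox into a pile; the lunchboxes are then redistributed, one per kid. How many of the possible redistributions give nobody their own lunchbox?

133496

This is the derangement count D_9: permutations of 9 items with no fixed point.
By inclusion–exclusion this is Σ_{j=0}^{9} (−1)^j C(9,j)·(9−j)!.
Computing: 362880 − 362880 + 181440 − 60480 + 15120 − 3024 + 504 − 72 + 9 − 1 = 133496.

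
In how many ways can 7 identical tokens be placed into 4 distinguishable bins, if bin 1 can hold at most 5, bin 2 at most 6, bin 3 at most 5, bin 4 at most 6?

By stars and bars, unrestricted non-negative solutions to x_1+…+x_4 = 7 number C(7+3,3) = 120.
Subtract solutions that violate a single cap (substitute x_i' = x_i − (cap_i+1)): x_1 ≥ 6 gives C(4,3) = 4; x_2 ≥ 7 gives C(3,3) = 1; x_3 ≥ 6 gives C(4,3) = 4; x_4 ≥ 7 gives C(3,3) = 1. Together 10.
No two caps can be exceeded simultaneously, so the pair terms are all 0.
By inclusion–exclusion the count is 120 − 10 + 0 = 110.

110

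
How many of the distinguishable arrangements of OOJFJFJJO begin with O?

With the first slot taken by O, it remains to arrange the other 8 letters (OJFJFJJO).
Those 8 letters have F appearing twice, J appearing 4 times, and O appearing twice, giving (8)!/(4!·2!·2!) = 420.

420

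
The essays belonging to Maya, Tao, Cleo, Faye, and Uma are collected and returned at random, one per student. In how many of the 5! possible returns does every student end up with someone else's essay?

This is the derangement count D_5: permutations of 5 items with no fixed point.
By inclusion–exclusion this is Σ_{j=0}^{5} (−1)^j C(5,j)·(5−j)!.
Computing: 120 − 120 + 60 − 20 + 5 − 1 = 44.

44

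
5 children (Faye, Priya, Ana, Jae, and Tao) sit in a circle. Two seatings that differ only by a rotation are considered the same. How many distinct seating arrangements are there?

Around a circle, 5 distinct people have 5!/5 = (4)! = 24 rotationally distinct seatings.

24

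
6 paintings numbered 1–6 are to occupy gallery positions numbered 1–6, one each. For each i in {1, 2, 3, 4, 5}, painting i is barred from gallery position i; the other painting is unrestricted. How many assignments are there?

Let Aᵢ (for 1 ≤ i ≤ 5) be the placements that put painting i in its forbidden gallery position. Any j of these fix j positions, leaving (6−j)! ways to fill the rest, and there are C(5,j) ways to pick which j.
By inclusion–exclusion, the number of valid placements is Σ_{j=0}^{5} (−1)^j C(5,j)·(6−j)!.
Computing: 720 − 600 + 240 − 60 + 10 − 1 = 309.

309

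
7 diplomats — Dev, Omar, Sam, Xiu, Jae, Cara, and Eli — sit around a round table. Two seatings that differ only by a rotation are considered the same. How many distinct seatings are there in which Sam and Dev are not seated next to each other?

All circular seatings of 7 people number (6)! = 720.
Those with Sam next to Dev: fuse the pair into one unit and seat 6 units around a circle — 2·(5)! = 240.
Subtracting, 720 − 240 = 480.

480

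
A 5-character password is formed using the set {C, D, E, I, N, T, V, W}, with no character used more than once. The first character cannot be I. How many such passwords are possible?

The first character has 8−1 = 7 choices (anything except I).
The remaining 4 characters are filled from the other 7 symbols without repetition: 7 × 6 × 5 × 4 = 840.
Total: 7 × 840 = 5880.

5880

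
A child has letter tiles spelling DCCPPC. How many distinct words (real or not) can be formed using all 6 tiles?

60

DCCPPC has 6 letters with C appearing 3 times and P appearing twice.
Dividing 6! = 720 by 3!·2! = 12 for the repeated letters gives 60.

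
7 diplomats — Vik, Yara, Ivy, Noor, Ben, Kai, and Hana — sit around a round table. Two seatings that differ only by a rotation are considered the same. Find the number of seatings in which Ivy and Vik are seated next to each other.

Glue Ivy and Vik into a block (2 internal orders). Seating 6 units around a circle gives (5)! arrangements.
So 2 × (5)! = 2 × 120 = 240.

240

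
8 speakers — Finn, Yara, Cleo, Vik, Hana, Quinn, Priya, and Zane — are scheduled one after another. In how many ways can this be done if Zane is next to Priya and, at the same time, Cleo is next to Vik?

Treat {Zane,Priya} as one block (2 orders) and {Cleo,Vik} as another (2 orders).
That leaves 6 units to arrange: 2 × 2 × 6! = 4 × 720 = 2880.

2880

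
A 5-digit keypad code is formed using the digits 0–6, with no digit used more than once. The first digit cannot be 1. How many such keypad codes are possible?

2160

The first digit has 7−1 = 6 choices (anything except 1).
The remaining 4 digits are filled from the other 6 symbols without repetition: 6 × 5 × 4 × 3 = 360.
Total: 6 × 360 = 2160.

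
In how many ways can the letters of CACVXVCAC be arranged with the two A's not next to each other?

Total arrangements of CACVXVCAC: 9!/(4!·2!·2!) = 3780.
Arrangements with the A's together: treat AA as one letter, giving (8)!/(4!·2!) = 840.
Subtracting, 3780 − 840 = 2940 arrangements keep the A's apart.

2940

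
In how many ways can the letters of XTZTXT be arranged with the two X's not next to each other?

40

There are 6!/(3!·2!) = 60 arrangements of XTZTXT in total.
Arrangements with the X's together: treat XX as one letter, giving (5)!/(3!) = 20.
Subtracting, 60 − 20 = 40 arrangements keep the X's apart.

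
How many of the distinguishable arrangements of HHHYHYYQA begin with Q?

Fix Q in the first position and arrange the remaining 8 letters.
Those 8 letters have H appearing 4 times and Y appearing 3 times, giving (8)!/(4!·3!) = 280.

280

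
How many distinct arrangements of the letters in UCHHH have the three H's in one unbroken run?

Treat the 3 copies of H as a single block. The multiset to arrange is then {HHH, C, U}, 3 items in all.
All 3 items are distinct, so there are (3)! = 6 arrangements.

6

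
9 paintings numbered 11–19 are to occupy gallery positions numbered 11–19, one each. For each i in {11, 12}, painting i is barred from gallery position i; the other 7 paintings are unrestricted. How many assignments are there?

Let Aᵢ (for i ∈ {11, 12}) be the placements that put painting i in its forbidden gallery position. Any j of these fix j positions, leaving (9−j)! ways to fill the rest, and there are C(2,j) ways to pick which j.
By inclusion–exclusion, the number of valid placements is Σ_{j=0}^{2} (−1)^j C(2,j)·(9−j)!.
Computing: 362880 − 80640 + 5040 = 287280.

287280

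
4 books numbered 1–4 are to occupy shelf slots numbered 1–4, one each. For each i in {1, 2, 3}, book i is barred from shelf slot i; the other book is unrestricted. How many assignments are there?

11

Let Aᵢ (for i ∈ {1, 2, 3}) be the placements that put book i in its forbidden shelf slot. Any j of these fix j positions, leaving (4−j)! ways to fill the rest, and there are C(3,j) ways to pick which j.
By inclusion–exclusion, the number of valid placements is Σ_{j=0}^{3} (−1)^j C(3,j)·(4−j)!.
Computing: 24 − 18 + 6 − 1 = 11.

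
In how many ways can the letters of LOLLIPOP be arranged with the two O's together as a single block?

420

Treat the 2 copies of O as a single block. The multiset to arrange is then {OO, I, L, L, L, P, P}, 7 items in all.
That gives (7)!/(3!·2!) = 420 arrangements.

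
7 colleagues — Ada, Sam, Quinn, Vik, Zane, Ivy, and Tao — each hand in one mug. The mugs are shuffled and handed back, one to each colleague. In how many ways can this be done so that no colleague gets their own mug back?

1854

Count assignments avoiding every fixed point. For any j of the 7 colleagues fixed to their own mug, the other 7−j can be arranged in (7−j)! ways.
By inclusion–exclusion this is Σ_{j=0}^{7} (−1)^j C(7,j)·(7−j)!.
Computing: 5040 − 5040 + 2520 − 840 + 210 − 42 + 7 − 1 = 1854.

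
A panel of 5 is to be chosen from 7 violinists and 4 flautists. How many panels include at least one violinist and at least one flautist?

441

With no constraint there are C(11,5) = 462 possible selections.
Subtract selections that omit an entire group: no violinists → C(4,5) = 0; no flautists → C(7,5) = 21.
Both groups omitted at once is impossible, so 462 − 21 = 441.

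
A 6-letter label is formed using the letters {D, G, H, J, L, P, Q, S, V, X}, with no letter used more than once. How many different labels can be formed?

With no repetition, fill the 6 letters in order: 10 choices, then 9, down to 5.
That product is 10 × 9 × 8 × 7 × 6 × 5 = 151200.

151200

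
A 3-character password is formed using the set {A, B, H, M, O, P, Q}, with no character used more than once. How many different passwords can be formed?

This is a permutation of 3 out of 7: P(7,3) = 7!/4!.
That product is 7 × 6 × 5 = 210.

210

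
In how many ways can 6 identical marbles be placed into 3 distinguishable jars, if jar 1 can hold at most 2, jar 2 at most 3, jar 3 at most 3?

Ignoring the caps, the number of non-negative solutions to x_1+…+x_3 = 6 is C(8,2) = 28.
Subtract solutions that violate a single cap (substitute x_i' = x_i − (cap_i+1)): x_1 ≥ 3 gives C(5,2) = 10; x_2 ≥ 4 gives C(4,2) = 6; x_3 ≥ 4 gives C(4,2) = 6. Together 22.
No two caps can be exceeded simultaneously, so the pair terms are all 0.
By inclusion–exclusion the count is 28 − 22 + 0 = 6.

6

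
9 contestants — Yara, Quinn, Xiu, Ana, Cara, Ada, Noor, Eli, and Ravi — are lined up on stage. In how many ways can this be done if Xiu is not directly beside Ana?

Of the 9! = 362880 arrangements, those with Xiu and Ana adjacent number 2 × 8! = 80640 (treat the pair as a block with 2 internal orders).
So 362880 − 80640 = 282240 arrangements keep them apart.

282240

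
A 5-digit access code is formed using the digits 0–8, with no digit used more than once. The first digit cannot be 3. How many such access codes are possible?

13440

The first digit has 9−1 = 8 choices (anything except 3).
The remaining 4 digits are filled from the other 8 symbols without repetition: 8 × 7 × 6 × 5 = 1680.
Total: 8 × 1680 = 13440.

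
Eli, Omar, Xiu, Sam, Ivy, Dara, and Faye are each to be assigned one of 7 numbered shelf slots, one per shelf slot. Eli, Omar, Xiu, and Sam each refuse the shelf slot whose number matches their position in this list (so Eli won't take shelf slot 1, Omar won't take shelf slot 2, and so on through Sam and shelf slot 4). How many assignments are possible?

Let Aᵢ (for 1 ≤ i ≤ 4) be the placements that put person i in their forbidden shelf slot. Any j of these fix j positions, leaving (7−j)! ways to fill the rest, and there are C(4,j) ways to pick which j.
By inclusion–exclusion, the number of valid placements is Σ_{j=0}^{4} (−1)^j C(4,j)·(7−j)!.
Computing: 5040 − 2880 + 720 − 96 + 6 = 2790.

2790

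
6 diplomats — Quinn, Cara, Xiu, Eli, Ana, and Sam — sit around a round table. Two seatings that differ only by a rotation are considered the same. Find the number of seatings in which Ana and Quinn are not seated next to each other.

72

All circular seatings of 6 people number (5)! = 120.
Seatings with Ana beside Quinn: treat them as a block with 2 internal orders, giving 2 × (4)! = 48.
Subtracting, 120 − 48 = 72.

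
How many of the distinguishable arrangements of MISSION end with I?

Fix I in the last position and arrange the remaining 6 letters.
Those 6 letters have S appearing twice, giving (6)!/(2!) = 360.

360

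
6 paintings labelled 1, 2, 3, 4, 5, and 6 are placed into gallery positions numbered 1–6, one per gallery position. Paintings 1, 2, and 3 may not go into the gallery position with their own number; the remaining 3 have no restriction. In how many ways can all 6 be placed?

426

Let Aᵢ (for i ∈ {1, 2, 3}) be the placements that put painting i in its forbidden gallery position. Any j of these fix j positions, leaving (6−j)! ways to fill the rest, and there are C(3,j) ways to pick which j.
By inclusion–exclusion, the number of valid placements is Σ_{j=0}^{3} (−1)^j C(3,j)·(6−j)!.
Computing: 720 − 360 + 72 − 6 = 426.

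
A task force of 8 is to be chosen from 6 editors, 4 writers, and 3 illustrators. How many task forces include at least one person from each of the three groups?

1233

With no constraint there are C(13,8) = 1287 possible selections.
Subtract selections that omit an entire group: no editors → C(7,8) = 0; no writers → C(9,8) = 9; no illustrators → C(10,8) = 45.
Add back selections omitting two groups (i.e. drawn from a single group): C(6,8) + C(4,8) + C(3,8) = 0.
By inclusion–exclusion: 1287 − 54 + 0 = 1233.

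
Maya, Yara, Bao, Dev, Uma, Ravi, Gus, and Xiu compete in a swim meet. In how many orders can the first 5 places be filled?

6720

This is an ordered selection of 5 from 8: P(8,5).
That gives 8 × 7 × 6 × 5 × 4 = 6720.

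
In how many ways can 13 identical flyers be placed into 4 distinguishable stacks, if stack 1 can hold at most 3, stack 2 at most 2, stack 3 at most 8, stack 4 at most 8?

78

Ignoring the caps, the number of non-negative solutions to x_1+…+x_4 = 13 is C(16,3) = 560.
Subtract solutions that violate a single cap (substitute x_i' = x_i − (cap_i+1)): x_1 ≥ 4 gives C(12,3) = 220; x_2 ≥ 3 gives C(13,3) = 286; x_3 ≥ 9 gives C(7,3) = 35; x_4 ≥ 9 gives C(7,3) = 35. Together 576.
Add back pairs where two caps are both exceeded: 84 + 1 + 1 + 4 + 4 + 0 = 94.
By inclusion–exclusion the count is 560 − 576 + 94 = 78.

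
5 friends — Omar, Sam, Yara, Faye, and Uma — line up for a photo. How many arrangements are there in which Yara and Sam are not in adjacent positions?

72

There are 5! = 120 arrangements in all. If Yara and Sam are adjacent, merging them into one block gives 2·(4)! = 48 arrangements.
Complementary counting: 120 − 48 = 72.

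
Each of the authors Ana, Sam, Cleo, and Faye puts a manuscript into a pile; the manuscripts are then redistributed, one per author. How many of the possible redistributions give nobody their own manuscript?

9

Count assignments avoiding every fixed point. For any j of the 4 authors fixed to their own manuscript, the other 4−j can be arranged in (4−j)! ways.
By inclusion–exclusion this is Σ_{j=0}^{4} (−1)^j C(4,j)·(4−j)!.
Computing: 24 − 24 + 12 − 4 + 1 = 9.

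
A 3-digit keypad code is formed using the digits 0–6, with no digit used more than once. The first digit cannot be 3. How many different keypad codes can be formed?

The first digit has 7−1 = 6 choices (anything except 3).
The remaining 2 digits are filled from the other 6 symbols without repetition: 6 × 5 = 30.
Total: 6 × 30 = 180.

180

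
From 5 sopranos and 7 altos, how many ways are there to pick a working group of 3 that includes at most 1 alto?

Split by how many altos are chosen (0 through 1).
Sum: C(7,0)·C(5,3) + C(7,1)·C(5,2) = 10 + 70 = 80.

80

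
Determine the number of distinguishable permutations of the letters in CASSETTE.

CASSETTE has 8 letters with E appearing twice, S appearing twice, and T appearing twice.
Dividing 8! = 40320 by 2!·2!·2! = 8 for the repeated letters gives 5040.

5040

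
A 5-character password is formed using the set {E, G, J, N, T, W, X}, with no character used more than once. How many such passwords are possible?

2520

Choose and order 5 of the 7 symbols: the first character has 7 options, the next 6, and so on down to 3.
7 × 6 × 5 × 4 × 3 = 2520.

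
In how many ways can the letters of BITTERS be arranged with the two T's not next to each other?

1800

Total arrangements of BITTERS: 7!/(2!) = 2520.
Arrangements with the T's together: treat TT as one letter, giving (6)! = 720.
Subtracting, 2520 − 720 = 1800 arrangements keep the T's apart.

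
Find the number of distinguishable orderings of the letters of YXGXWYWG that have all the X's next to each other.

Treat the 2 copies of X as a single block. The multiset to arrange is then {XX, G, G, W, W, Y, Y}, 7 items in all.
That gives (7)!/(2!·2!·2!) = 630 arrangements.

630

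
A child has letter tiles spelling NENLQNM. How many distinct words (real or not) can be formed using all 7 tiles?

NENLQNM has 7 letters with N appearing 3 times.
So there are 7! / (3!) = 840 distinguishable arrangements.

840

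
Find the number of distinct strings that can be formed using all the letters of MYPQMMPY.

The 8 letters of MYPQMMPY have repeats: M appearing 3 times, P appearing twice, and Y appearing twice.
So there are 8! / (3!·2!·2!) = 1680 distinguishable arrangements.

1680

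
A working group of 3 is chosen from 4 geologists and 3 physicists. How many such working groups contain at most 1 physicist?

22

Split by how many physicists are chosen (0 through 1).
Sum: C(3,0)·C(4,3) + C(3,1)·C(4,2) = 4 + 18 = 22.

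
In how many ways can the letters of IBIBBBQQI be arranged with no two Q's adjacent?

980

Total arrangements of IBIBBBQQI: 9!/(4!·3!·2!) = 1260.
Arrangements with the Q's together: treat QQ as one letter, giving (8)!/(4!·3!) = 280.
Hence 1260 − 280 = 980.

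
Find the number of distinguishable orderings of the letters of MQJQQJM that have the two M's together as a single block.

Treat the 2 copies of M as a single block. The multiset to arrange is then {MM, J, J, Q, Q, Q}, 6 items in all.
That gives (6)!/(3!·2!) = 60 arrangements.

60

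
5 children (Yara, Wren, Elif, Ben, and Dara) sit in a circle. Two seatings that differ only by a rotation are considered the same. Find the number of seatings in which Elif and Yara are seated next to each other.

Treat {Elif, Yara} as one unit (2 internal orders) and seat the resulting 4 units around the table: (3)! circular arrangements.
So 2 × (3)! = 2 × 6 = 12.

12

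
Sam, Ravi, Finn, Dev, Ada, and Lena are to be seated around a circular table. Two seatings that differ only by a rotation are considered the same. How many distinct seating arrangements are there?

Fix one person's seat to break rotational symmetry; the remaining 5 people can be arranged in (5)! = 120 ways.

120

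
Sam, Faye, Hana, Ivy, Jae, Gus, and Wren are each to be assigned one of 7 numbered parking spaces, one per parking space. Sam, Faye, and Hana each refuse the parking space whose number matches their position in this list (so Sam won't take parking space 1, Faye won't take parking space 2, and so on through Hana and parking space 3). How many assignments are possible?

Let Aᵢ (for i ∈ {1, 2, 3}) be the placements that put person i in their forbidden parking space. Any j of these fix j positions, leaving (7−j)! ways to fill the rest, and there are C(3,j) ways to pick which j.
By inclusion–exclusion, the number of valid placements is Σ_{j=0}^{3} (−1)^j C(3,j)·(7−j)!.
Computing: 5040 − 2160 + 360 − 24 = 3216.

3216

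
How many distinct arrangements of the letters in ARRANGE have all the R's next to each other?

Treat the 2 copies of R as a single block. The multiset to arrange is then {RR, A, A, E, G, N}, 6 items in all.
That gives (6)!/(2!) = 360 arrangements.

360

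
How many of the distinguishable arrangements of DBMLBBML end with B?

630

With the last slot taken by B, it remains to arrange the other 7 letters (DMLBBML).
Those 7 letters have B appearing twice, L appearing twice, and M appearing twice, giving (7)!/(2!·2!·2!) = 630.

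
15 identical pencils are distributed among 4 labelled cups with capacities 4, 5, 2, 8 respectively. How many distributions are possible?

Without the upper bounds there are C(18,3) = 816 ways to split 15 among 4 cups.
Subtract solutions that violate a single cap (substitute x_i' = x_i − (cap_i+1)): x_1 ≥ 5 gives C(13,3) = 286; x_2 ≥ 6 gives C(12,3) = 220; x_3 ≥ 3 gives C(15,3) = 455; x_4 ≥ 9 gives C(9,3) = 84. Together 1045.
Add back pairs where two caps are both exceeded: 35 + 120 + 4 + 84 + 1 + 20 = 264.
Subtract triples: 4 + 0 + 0 + 0 = 4.
By inclusion–exclusion the count is 816 − 1045 + 264 − 4 = 31.

31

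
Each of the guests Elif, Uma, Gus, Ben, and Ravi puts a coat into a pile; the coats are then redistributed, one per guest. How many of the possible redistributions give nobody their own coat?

Count assignments avoiding every fixed point. For any j of the 5 guests fixed to their own coat, the other 5−j can be arranged in (5−j)! ways.
By inclusion–exclusion this is Σ_{j=0}^{5} (−1)^j C(5,j)·(5−j)!.
Computing: 120 − 120 + 60 − 20 + 5 − 1 = 44.

44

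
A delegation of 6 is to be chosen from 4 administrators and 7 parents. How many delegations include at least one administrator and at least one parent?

455

Total 6-person selections from all 11: C(11,6) = 462.
Subtract selections that omit an entire group: no administrators → C(7,6) = 7; no parents → C(4,6) = 0.
Both groups omitted at once is impossible, so 462 − 7 = 455.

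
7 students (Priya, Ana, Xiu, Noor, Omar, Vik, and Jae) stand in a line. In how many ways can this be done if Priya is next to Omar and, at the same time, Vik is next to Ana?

480

Treat {Priya,Omar} as one block (2 orders) and {Vik,Ana} as another (2 orders).
That leaves 5 units to arrange: 2 × 2 × 5! = 4 × 120 = 480.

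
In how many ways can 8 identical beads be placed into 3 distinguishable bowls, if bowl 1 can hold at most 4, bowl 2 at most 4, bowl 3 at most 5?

19

Without the upper bounds there are C(10,2) = 45 ways to split 8 among 3 bowls.
Subtract solutions that violate a single cap (substitute x_i' = x_i − (cap_i+1)): x_1 ≥ 5 gives C(5,2) = 10; x_2 ≥ 5 gives C(5,2) = 10; x_3 ≥ 6 gives C(4,2) = 6. Together 26.
No two caps can be exceeded simultaneously, so the pair terms are all 0.
By inclusion–exclusion the count is 45 − 26 + 0 = 19.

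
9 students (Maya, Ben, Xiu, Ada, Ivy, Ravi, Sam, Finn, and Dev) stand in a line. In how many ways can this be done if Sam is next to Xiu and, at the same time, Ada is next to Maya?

20160

Treat {Sam,Xiu} as one block (2 orders) and {Ada,Maya} as another (2 orders).
That leaves 7 units to arrange: 2 × 2 × 7! = 4 × 5040 = 20160.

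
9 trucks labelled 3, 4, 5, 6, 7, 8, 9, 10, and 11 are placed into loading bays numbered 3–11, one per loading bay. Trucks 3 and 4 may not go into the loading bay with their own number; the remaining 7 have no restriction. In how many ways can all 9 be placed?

Let Aᵢ (for i ∈ {3, 4}) be the placements that put truck i in its forbidden loading bay. Any j of these fix j positions, leaving (9−j)! ways to fill the rest, and there are C(2,j) ways to pick which j.
By inclusion–exclusion, the number of valid placements is Σ_{j=0}^{2} (−1)^j C(2,j)·(9−j)!.
Computing: 362880 − 80640 + 5040 = 287280.

287280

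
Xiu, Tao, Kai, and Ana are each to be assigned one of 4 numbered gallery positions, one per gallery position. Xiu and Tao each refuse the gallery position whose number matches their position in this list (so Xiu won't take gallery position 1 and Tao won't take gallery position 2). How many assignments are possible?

Let Aᵢ (for i ∈ {1, 2}) be the placements that put person i in their forbidden gallery position. Any j of these fix j positions, leaving (4−j)! ways to fill the rest, and there are C(2,j) ways to pick which j.
By inclusion–exclusion, the number of valid placements is Σ_{j=0}^{2} (−1)^j C(2,j)·(4−j)!.
Computing: 24 − 12 + 2 = 14.

14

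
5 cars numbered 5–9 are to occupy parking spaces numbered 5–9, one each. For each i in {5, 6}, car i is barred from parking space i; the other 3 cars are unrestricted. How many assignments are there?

Let Aᵢ (for i ∈ {5, 6}) be the placements that put car i in its forbidden parking space. Any j of these fix j positions, leaving (5−j)! ways to fill the rest, and there are C(2,j) ways to pick which j.
By inclusion–exclusion, the number of valid placements is Σ_{j=0}^{2} (−1)^j C(2,j)·(5−j)!.
Computing: 120 − 48 + 6 = 78.

78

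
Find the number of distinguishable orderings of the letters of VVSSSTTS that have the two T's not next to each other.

There are 8!/(4!·2!·2!) = 420 arrangements of VVSSSTTS in total.
If the two T's are adjacent, glue them into one block, leaving 7 items to arrange: (7)!/(4!·2!) = 105 ways.
Subtracting, 420 − 105 = 315 arrangements keep the T's apart.

315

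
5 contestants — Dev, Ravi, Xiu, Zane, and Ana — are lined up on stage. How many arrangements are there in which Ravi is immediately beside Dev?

Glue Ravi and Dev into one block (2 internal orders), leaving 4 units to arrange in a row.
So the count is 2·(4)! = 48.

48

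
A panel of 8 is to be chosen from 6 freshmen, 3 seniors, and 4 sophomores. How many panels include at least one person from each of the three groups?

1233

Total 8-person selections from all 13: C(13,8) = 1287.
Selections missing a whole group: no freshmen → C(7,8) = 0; no seniors → C(10,8) = 45; no sophomores → C(9,8) = 9.
Add back selections omitting two groups (i.e. drawn from a single group): C(6,8) + C(3,8) + C(4,8) = 0.
By inclusion–exclusion: 1287 − 54 + 0 = 1233.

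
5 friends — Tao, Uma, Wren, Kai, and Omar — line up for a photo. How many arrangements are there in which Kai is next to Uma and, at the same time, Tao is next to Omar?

24

Treat {Kai,Uma} as one block (2 orders) and {Tao,Omar} as another (2 orders).
That leaves 3 units to arrange: 2 × 2 × 3! = 4 × 6 = 24.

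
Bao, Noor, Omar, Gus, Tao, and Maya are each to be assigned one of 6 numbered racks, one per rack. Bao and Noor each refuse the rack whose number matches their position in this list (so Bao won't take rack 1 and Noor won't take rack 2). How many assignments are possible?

Let Aᵢ (for i ∈ {1, 2}) be the placements that put person i in their forbidden rack. Any j of these fix j positions, leaving (6−j)! ways to fill the rest, and there are C(2,j) ways to pick which j.
By inclusion–exclusion, the number of valid placements is Σ_{j=0}^{2} (−1)^j C(2,j)·(6−j)!.
Computing: 720 − 240 + 24 = 504.

504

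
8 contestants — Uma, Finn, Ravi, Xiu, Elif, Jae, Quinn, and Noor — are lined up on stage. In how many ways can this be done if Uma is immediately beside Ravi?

10080

Glue Uma and Ravi into one block (2 internal orders), leaving 7 units to arrange in a row.
That gives 2 × 7! = 2 × 5040 = 10080.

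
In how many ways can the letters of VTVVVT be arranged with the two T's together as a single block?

5

Treat the 2 copies of T as a single block. The multiset to arrange is then {TT, V, V, V, V}, 5 items in all.
That gives (5)!/(4!) = 5 arrangements.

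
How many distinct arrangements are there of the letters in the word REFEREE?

105

REFEREE has 7 letters with E appearing 4 times and R appearing twice.
Dividing 7! = 5040 by 4!·2! = 48 for the repeated letters gives 105.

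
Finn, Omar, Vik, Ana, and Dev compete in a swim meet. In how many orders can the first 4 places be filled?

120

This is an ordered selection of 4 from 5: P(5,4).
That gives 5 × 4 × 3 × 2 = 120.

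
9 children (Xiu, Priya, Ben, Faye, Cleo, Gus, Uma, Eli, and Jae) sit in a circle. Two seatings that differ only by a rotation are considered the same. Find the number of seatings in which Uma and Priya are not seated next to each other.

Without the restriction there are (8)! = 40320 seatings.
Seatings with Uma beside Priya: treat them as a block with 2 internal orders, giving 2 × (7)! = 10080.
Subtracting, 40320 − 10080 = 30240.

30240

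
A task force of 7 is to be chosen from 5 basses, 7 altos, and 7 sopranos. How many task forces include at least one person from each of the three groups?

45374

Unrestricted: C(19,7) = 50388 ways to pick any 7 of the 19.
Selections missing a whole group: no basses → C(14,7) = 3432; no altos → C(12,7) = 792; no sopranos → C(12,7) = 792.
Add back selections omitting two groups (i.e. drawn from a single group): C(5,7) + C(7,7) + C(7,7) = 2.
By inclusion–exclusion: 50388 − 5016 + 2 = 45374.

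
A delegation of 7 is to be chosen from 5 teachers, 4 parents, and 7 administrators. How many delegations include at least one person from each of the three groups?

10283

Unrestricted: C(16,7) = 11440 ways to pick any 7 of the 16.
Subtract selections that omit an entire group: no teachers → C(11,7) = 330; no parents → C(12,7) = 792; no administrators → C(9,7) = 36.
Add back selections omitting two groups (i.e. drawn from a single group): C(5,7) + C(4,7) + C(7,7) = 1.
By inclusion–exclusion: 11440 − 1158 + 1 = 10283.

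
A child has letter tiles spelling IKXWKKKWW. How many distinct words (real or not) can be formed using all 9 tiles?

Letter multiplicities in IKXWKKKWW: I×1, K×4, W×3, X×1.
The number of distinct arrangements is 9!/(4!·3!) = 362880/144 = 2520.

2520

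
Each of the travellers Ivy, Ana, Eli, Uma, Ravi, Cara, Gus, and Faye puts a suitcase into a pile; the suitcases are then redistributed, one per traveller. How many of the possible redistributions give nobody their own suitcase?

This is the derangement count D_8: permutations of 8 items with no fixed point.
By inclusion–exclusion this is Σ_{j=0}^{8} (−1)^j C(8,j)·(8−j)!.
Computing: 40320 − 40320 + 20160 − 6720 + 1680 − 336 + 56 − 8 + 1 = 14833.

14833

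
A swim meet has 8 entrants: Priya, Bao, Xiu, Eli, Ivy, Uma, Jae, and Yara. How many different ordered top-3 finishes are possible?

336

There are 8 choices for 1st place, 7 for 2nd, and 6 for 3rd.
That gives 8 × 7 × 6 = 336.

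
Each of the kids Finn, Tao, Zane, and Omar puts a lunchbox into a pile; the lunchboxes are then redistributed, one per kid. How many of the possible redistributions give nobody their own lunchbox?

9

This is the derangement count D_4: permutations of 4 items with no fixed point.
By inclusion–exclusion this is Σ_{j=0}^{4} (−1)^j C(4,j)·(4−j)!.
Computing: 24 − 24 + 12 − 4 + 1 = 9.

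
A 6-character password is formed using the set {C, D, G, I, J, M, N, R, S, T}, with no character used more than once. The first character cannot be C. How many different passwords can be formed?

136080

The first character has 10−1 = 9 choices (anything except C).
The remaining 5 characters are filled from the other 9 symbols without repetition: 9 × 8 × 7 × 6 × 5 = 15120.
Total: 9 × 15120 = 136080.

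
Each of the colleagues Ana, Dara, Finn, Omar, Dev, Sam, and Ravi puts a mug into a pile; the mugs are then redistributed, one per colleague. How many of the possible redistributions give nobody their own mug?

Let Aᵢ be the assignments in which colleague i gets their own mug. We want the size of the complement of A₁∪…∪A_7.
By inclusion–exclusion this is Σ_{j=0}^{7} (−1)^j C(7,j)·(7−j)!.
Computing: 5040 − 5040 + 2520 − 840 + 210 − 42 + 7 − 1 = 1854.

1854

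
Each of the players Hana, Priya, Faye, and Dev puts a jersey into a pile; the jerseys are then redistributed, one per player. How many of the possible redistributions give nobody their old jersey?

Let Aᵢ be the assignments in which player i gets their old jersey. We want the size of the complement of A₁∪…∪A_4.
By inclusion–exclusion this is Σ_{j=0}^{4} (−1)^j C(4,j)·(4−j)!.
Computing: 24 − 24 + 12 − 4 + 1 = 9.

9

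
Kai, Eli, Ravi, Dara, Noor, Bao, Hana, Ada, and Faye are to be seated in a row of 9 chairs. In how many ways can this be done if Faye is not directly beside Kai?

282240

Of the 9! = 362880 arrangements, those with Faye and Kai adjacent number 2 × 8! = 80640 (treat the pair as a block with 2 internal orders).
So 362880 − 80640 = 282240 arrangements keep them apart.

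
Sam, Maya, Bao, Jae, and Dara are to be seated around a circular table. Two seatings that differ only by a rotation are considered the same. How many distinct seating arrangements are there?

24

Fix one person's seat to break rotational symmetry; the remaining 4 people can be arranged in (4)! = 24 ways.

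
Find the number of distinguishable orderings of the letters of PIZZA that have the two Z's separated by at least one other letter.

There are 5!/(2!) = 60 arrangements of PIZZA in total.
Arrangements with the Z's together: treat ZZ as one letter, giving (4)! = 24.
Subtracting, 60 − 24 = 36 arrangements keep the Z's apart.

36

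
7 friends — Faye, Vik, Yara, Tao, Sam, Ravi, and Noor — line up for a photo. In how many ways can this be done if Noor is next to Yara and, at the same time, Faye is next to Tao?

Treat {Noor,Yara} as one block (2 orders) and {Faye,Tao} as another (2 orders).
That leaves 5 units to arrange: 2 × 2 × 5! = 4 × 120 = 480.

480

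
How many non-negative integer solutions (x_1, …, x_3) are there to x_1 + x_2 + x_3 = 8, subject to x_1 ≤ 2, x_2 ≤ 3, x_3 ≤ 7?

11

Without the upper bounds there are C(10,2) = 45 ways to split 8 among 3 variables.
Subtract solutions that violate a single cap (substitute x_i' = x_i − (cap_i+1)): x_1 ≥ 3 gives C(7,2) = 21; x_2 ≥ 4 gives C(6,2) = 15; x_3 ≥ 8 gives C(2,2) = 1. Together 37.
Add back pairs where two caps are both exceeded: 3 + 0 + 0 = 3.
By inclusion–exclusion the count is 45 − 37 + 3 = 11.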